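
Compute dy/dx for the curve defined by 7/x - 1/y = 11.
Differentiate both sides with respect to x, treating y as y(x). By the chain rule, any term containing y contributes a factor of y' = dy/dx when we differentiate it.

Move every term to one side and write the relation as F(x, y) = 0. Term by term,
  d/dx[-1/y] = y'/y^2
  d/dx[7/x] = -7/x^2
  d/dx[-11] = 0

The pieces without y' make up ∂F/∂x and the coefficient of y' is ∂F/∂y:
  ∂F/∂x = -7/x^2,
  ∂F/∂y = y^(-2).

Since d/dx[F] = ∂F/∂x + (∂F/∂y)·y' = 0, solve for y':
  (∂F/∂y)·y' = -∂F/∂x
  dy/dx = -(∂F/∂x)/(∂F/∂y) = -(-7/x^2)/(y^(-2)) = 7y^2/x^2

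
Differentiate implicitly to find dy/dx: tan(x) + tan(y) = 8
Take d/dx of both sides. Since y is implicitly a function of x, the chain rule attaches a y' = dy/dx factor whenever we differentiate through y.

Set F(x, y) = (left side) − (right side), so the curve is F = 0. Differentiating each term of F:
  d/dx[tan(x)] = tan(x)^2 + 1
  d/dx[tan(y)] = y'(tan(y)^2 + 1)
  d/dx[-8] = 0

Collecting, the y'-free part is the partial derivative in x and the y' coefficient is the partial derivative in y:
  ∂F/∂x = tan(x)^2 + 1
  ∂F/∂y = tan(y)^2 + 1

so d/dx[F(x, y(x))] = ∂F/∂x + (∂F/∂y)·y' = 0. Rearranging,
  dy/dx = -(∂F/∂x)/(∂F/∂y) = -(tan(x)^2 + 1)/(tan(y)^2 + 1) = -cos(y)^2/cos(x)^2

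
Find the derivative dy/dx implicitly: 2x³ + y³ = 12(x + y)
Apply d/dx to both sides, remembering that y depends on x. Each occurrence of y therefore brings in a y' = dy/dx via the chain rule.

With F(x, y) equal to the left-hand side minus the right, differentiate F term by term:
  d/dx[2x^3] = 6x^2
  d/dx[-12x] = -12
  d/dx[y^3] = 3y^2·y'
  d/dx[-12y] = -12·y'
Adding these up, d/dx[F] = 0 becomes
  (6x^2 - 12) + (3y^2 - 12)·y' = 0,
so isolating y',
  dy/dx = -(6x^2 - 12)/(3y^2 - 12) = 2(2 - x^2)/(y^2 - 4)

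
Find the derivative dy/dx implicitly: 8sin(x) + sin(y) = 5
Apply d/dx to both sides, remembering that y depends on x. Each occurrence of y therefore brings in a y' = dy/dx via the chain rule.

With F(x, y) equal to the left-hand side minus the right, differentiate F term by term:
  d/dx[8sin(x)] = 8cos(x)
  d/dx[sin(y)] = y'·cos(y)
  d/dx[-5] = 0
Adding these up, d/dx[F] = 0 becomes
  (8cos(x)) + (cos(y))·y' = 0,
so isolating y',
  dy/dx = -(8cos(x))/(cos(y)) = -8cos(x)/cos(y)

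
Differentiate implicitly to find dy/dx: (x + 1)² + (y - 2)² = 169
Apply d/dx to both sides, remembering that y depends on x. Each occurrence of y therefore brings in a y' = dy/dx via the chain rule.

With F(x, y) equal to the left-hand side minus the right, differentiate F term by term:
  d/dx[(x + 1)^2] = 2x + 2
  d/dx[(y - 2)^2] = 2·y'(y - 2)
  d/dx[-169] = 0
Adding these up, d/dx[F] = 0 becomes
  (2x + 2) + (2y - 4)·y' = 0,
so isolating y',
  dy/dx = -(2x + 2)/(2y - 4) = (-x - 1)/(y - 2)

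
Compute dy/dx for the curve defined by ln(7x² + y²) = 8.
Differentiate both sides with respect to x, treating y as y(x). By the chain rule, any term containing y contributes a factor of y' = dy/dx when we differentiate it.

Move every term to one side and write the relation as F(x, y) = 0. Term by term,
  d/dx[ln(7x^2 + y^2)] = (14x + 2y·y')/(7x^2 + y^2)
  d/dx[-8] = 0

The pieces without y' make up ∂F/∂x and the coefficient of y' is ∂F/∂y:
  ∂F/∂x = 14x/(7x^2 + y^2),
  ∂F/∂y = 2y/(7x^2 + y^2).

Since d/dx[F] = ∂F/∂x + (∂F/∂y)·y' = 0, solve for y':
  (∂F/∂y)·y' = -∂F/∂x
  dy/dx = -(∂F/∂x)/(∂F/∂y) = -(14x/(7x^2 + y^2))/(2y/(7x^2 + y^2)) = -7x/y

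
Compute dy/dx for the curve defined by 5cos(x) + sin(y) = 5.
Apply d/dx to both sides, remembering that y depends on x. Each occurrence of y therefore brings in a y' = dy/dx via the chain rule.

With F(x, y) equal to the left-hand side minus the right, differentiate F term by term:
  d/dx[sin(y)] = y'·cos(y)
  d/dx[5cos(x)] = -5sin(x)
  d/dx[-5] = 0
Adding these up, d/dx[F] = 0 becomes
  (-5sin(x)) + (cos(y))·y' = 0,
so isolating y',
  dy/dx = -(-5sin(x))/(cos(y)) = 5sin(x)/cos(y)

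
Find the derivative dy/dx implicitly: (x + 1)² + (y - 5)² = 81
Take d/dx of both sides. Since y is implicitly a function of x, the chain rule attaches a y' = dy/dx factor whenever we differentiate through y.

Set F(x, y) = (left side) − (right side), so the curve is F = 0. Differentiating each term of F:
  d/dx[(x + 1)^2] = 2x + 2
  d/dx[(y - 5)^2] = 2·y'(y - 5)
  d/dx[-81] = 0

Collecting, the y'-free part is the partial derivative in x and the y' coefficient is the partial derivative in y:
  ∂F/∂x = 2x + 2
  ∂F/∂y = 2y - 10

so d/dx[F(x, y(x))] = ∂F/∂x + (∂F/∂y)·y' = 0. Rearranging,
  dy/dx = -(∂F/∂x)/(∂F/∂y) = -(2x + 2)/(2y - 10) = (-x - 1)/(y - 5)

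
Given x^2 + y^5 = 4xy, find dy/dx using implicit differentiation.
Differentiate both sides with respect to x, treating y as y(x). By the chain rule, any term containing y contributes a factor of y' = dy/dx when we differentiate it.

Move every term to one side and write the relation as F(x, y) = 0. Term by term,
  d/dx[x^2] = 2x
  d/dx[-4xy] = -4x·y' - 4y
  d/dx[y^5] = 5y^4·y'

The pieces without y' make up ∂F/∂x and the coefficient of y' is ∂F/∂y:
  ∂F/∂x = 2x - 4y,
  ∂F/∂y = -4x + 5y^4.

Since d/dx[F] = ∂F/∂x + (∂F/∂y)·y' = 0, solve for y':
  (∂F/∂y)·y' = -∂F/∂x
  dy/dx = -(∂F/∂x)/(∂F/∂y) = -(2x - 4y)/(-4x + 5y^4) = 2(x - 2y)/(4x - 5y^4)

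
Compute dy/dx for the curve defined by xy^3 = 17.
Differentiate the relation implicitly: treat y = y(x) and apply the chain rule, so every y-derivative picks up a y' = dy/dx factor.

With everything moved to the left-hand side, differentiate term by term:
  d/dx[xy^3] = 3xy^2·y' + y^3
  d/dx[-17] = 0

Separating the contributions that come from x directly and those that come through y:
  without y':      y^3
  multiplying y':  3xy^2

so (y^3) + (3xy^2)·y' = 0, and therefore
  dy/dx = -(y^3)/(3xy^2) = -y/(3x)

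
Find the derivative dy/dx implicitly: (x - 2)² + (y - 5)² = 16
Differentiate both sides with respect to x, treating y as y(x). By the chain rule, any term containing y contributes a factor of y' = dy/dx when we differentiate it.

Move every term to one side and write the relation as F(x, y) = 0. Term by term,
  d/dx[(x - 2)^2] = 2x - 4
  d/dx[(y - 5)^2] = 2·y'(y - 5)
  d/dx[-16] = 0

The pieces without y' make up ∂F/∂x and the coefficient of y' is ∂F/∂y:
  ∂F/∂x = 2x - 4,
  ∂F/∂y = 2y - 10.

Since d/dx[F] = ∂F/∂x + (∂F/∂y)·y' = 0, solve for y':
  (∂F/∂y)·y' = -∂F/∂x
  dy/dx = -(∂F/∂x)/(∂F/∂y) = -(2x - 4)/(2y - 10) = (2 - x)/(y - 5)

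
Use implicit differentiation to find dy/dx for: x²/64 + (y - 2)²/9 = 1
Differentiate both sides with respect to x, treating y as y(x). By the chain rule, any term containing y contributes a factor of y' = dy/dx when we differentiate it.

Move every term to one side and write the relation as F(x, y) = 0. Term by term,
  d/dx[x^2/64] = x/32
  d/dx[(y - 2)^2/9] = 2·y'(y - 2)/9
  d/dx[-1] = 0

The pieces without y' make up ∂F/∂x and the coefficient of y' is ∂F/∂y:
  ∂F/∂x = x/32,
  ∂F/∂y = 2y/9 - 4/9.

Since d/dx[F] = ∂F/∂x + (∂F/∂y)·y' = 0, solve for y':
  (∂F/∂y)·y' = -∂F/∂x
  dy/dx = -(∂F/∂x)/(∂F/∂y) = -(x/32)/(2y/9 - 4/9)
        = -(x/32)/(2(y - 2)/9) = -9x/(64y - 128)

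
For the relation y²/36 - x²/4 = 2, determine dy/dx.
Take d/dx of both sides. Since y is implicitly a function of x, the chain rule attaches a y' = dy/dx factor whenever we differentiate through y.

Set F(x, y) = (left side) − (right side), so the curve is F = 0. Differentiating each term of F:
  d/dx[-x^2/4] = -x/2
  d/dx[y^2/36] = y·y'/18
  d/dx[-2] = 0

Collecting, the y'-free part is the partial derivative in x and the y' coefficient is the partial derivative in y:
  ∂F/∂x = -x/2
  ∂F/∂y = y/18

so d/dx[F(x, y(x))] = ∂F/∂x + (∂F/∂y)·y' = 0. Rearranging,
  dy/dx = -(∂F/∂x)/(∂F/∂y) = -(-x/2)/(y/18) = 9x/y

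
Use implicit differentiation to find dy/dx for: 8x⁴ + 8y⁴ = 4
Differentiate both sides with respect to x, treating y as y(x). By the chain rule, any term containing y contributes a factor of y' = dy/dx when we differentiate it.

Move every term to one side and write the relation as F(x, y) = 0. Term by term,
  d/dx[8x^4] = 32x^3
  d/dx[8y^4] = 32y^3·y'
  d/dx[-4] = 0

The pieces without y' make up ∂F/∂x and the coefficient of y' is ∂F/∂y:
  ∂F/∂x = 32x^3,
  ∂F/∂y = 32y^3.

Since d/dx[F] = ∂F/∂x + (∂F/∂y)·y' = 0, solve for y':
  (∂F/∂y)·y' = -∂F/∂x
  dy/dx = -(∂F/∂x)/(∂F/∂y) = -(32x^3)/(32y^3) = -x^3/y^3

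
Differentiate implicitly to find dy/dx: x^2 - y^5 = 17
Differentiate the relation implicitly: treat y = y(x) and apply the chain rule, so every y-derivative picks up a y' = dy/dx factor.

With everything moved to the left-hand side, differentiate term by term:
  d/dx[x^2] = 2x
  d/dx[-y^5] = -5y^4·y'
  d/dx[-17] = 0

Separating the contributions that come from x directly and those that come through y:
  without y':      2x
  multiplying y':  -5y^4

so (2x) + (-5y^4)·y' = 0, and therefore
  dy/dx = -(2x)/(-5y^4) = 2x/(5y^4)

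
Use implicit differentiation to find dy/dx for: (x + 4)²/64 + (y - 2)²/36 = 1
Differentiate both sides with respect to x, treating y as y(x). By the chain rule, any term containing y contributes a factor of y' = dy/dx when we differentiate it.

Move every term to one side and write the relation as F(x, y) = 0. Term by term,
  d/dx[(x + 4)^2/64] = x/32 + 1/8
  d/dx[(y - 2)^2/36] = y'(y - 2)/18
  d/dx[-1] = 0

The pieces without y' make up ∂F/∂x and the coefficient of y' is ∂F/∂y:
  ∂F/∂x = x/32 + 1/8,
  ∂F/∂y = y/18 - 1/9.

Since d/dx[F] = ∂F/∂x + (∂F/∂y)·y' = 0, solve for y':
  (∂F/∂y)·y' = -∂F/∂x
  dy/dx = -(∂F/∂x)/(∂F/∂y) = -(x/32 + 1/8)/(y/18 - 1/9)
        = -((x + 4)/32)/((y - 2)/18) = 9(-x - 4)/(16(y - 2))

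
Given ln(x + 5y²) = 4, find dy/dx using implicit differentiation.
Apply d/dx to both sides, remembering that y depends on x. Each occurrence of y therefore brings in a y' = dy/dx via the chain rule.

With F(x, y) equal to the left-hand side minus the right, differentiate F term by term:
  d/dx[ln(x + 5y^2)] = (10y·y' + 1)/(x + 5y^2)
  d/dx[-4] = 0
Adding these up, d/dx[F] = 0 becomes
  (1/(x + 5y^2)) + (10y/(x + 5y^2))·y' = 0,
so isolating y',
  dy/dx = -(1/(x + 5y^2))/(10y/(x + 5y^2)) = -1/(10y)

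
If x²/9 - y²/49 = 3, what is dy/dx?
Differentiate both sides with respect to x, treating y as y(x). By the chain rule, any term containing y contributes a factor of y' = dy/dx when we differentiate it.

Move every term to one side and write the relation as F(x, y) = 0. Term by term,
  d/dx[x^2/9] = 2x/9
  d/dx[-y^2/49] = -2y·y'/49
  d/dx[-3] = 0

The pieces without y' make up ∂F/∂x and the coefficient of y' is ∂F/∂y:
  ∂F/∂x = 2x/9,
  ∂F/∂y = -2y/49.

Since d/dx[F] = ∂F/∂x + (∂F/∂y)·y' = 0, solve for y':
  (∂F/∂y)·y' = -∂F/∂x
  dy/dx = -(∂F/∂x)/(∂F/∂y) = -(2x/9)/(-2y/49) = 49x/(9y)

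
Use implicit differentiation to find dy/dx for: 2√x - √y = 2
Differentiate both sides with respect to x, treating y as y(x). By the chain rule, any term containing y contributes a factor of y' = dy/dx when we differentiate it.

Move every term to one side and write the relation as F(x, y) = 0. Term by term,
  d/dx[2√(x)] = 1/√(x)
  d/dx[-√(y)] = -y'/(2√(y))
  d/dx[-2] = 0

The pieces without y' make up ∂F/∂x and the coefficient of y' is ∂F/∂y:
  ∂F/∂x = 1/√(x),
  ∂F/∂y = -1/(2√(y)).

Since d/dx[F] = ∂F/∂x + (∂F/∂y)·y' = 0, solve for y':
  (∂F/∂y)·y' = -∂F/∂x
  dy/dx = -(∂F/∂x)/(∂F/∂y) = -(1/√(x))/(-1/(2√(y))) = 2√(y)/√(x)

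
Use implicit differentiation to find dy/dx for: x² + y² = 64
Take d/dx of both sides. Since y is implicitly a function of x, the chain rule attaches a y' = dy/dx factor whenever we differentiate through y.

Set F(x, y) = (left side) − (right side), so the curve is F = 0. Differentiating each term of F:
  d/dx[x^2] = 2x
  d/dx[y^2] = 2y·y'
  d/dx[-64] = 0

Collecting, the y'-free part is the partial derivative in x and the y' coefficient is the partial derivative in y:
  ∂F/∂x = 2x
  ∂F/∂y = 2y

so d/dx[F(x, y(x))] = ∂F/∂x + (∂F/∂y)·y' = 0. Rearranging,
  dy/dx = -(∂F/∂x)/(∂F/∂y) = -(2x)/(2y) = -x/y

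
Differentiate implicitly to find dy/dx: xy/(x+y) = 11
Take d/dx of both sides. Since y is implicitly a function of x, the chain rule attaches a y' = dy/dx factor whenever we differentiate through y.

Set F(x, y) = (left side) − (right side), so the curve is F = 0. Differentiating each term of F:
  d/dx[xy/(x + y)] = xy(-y' - 1)/(x + y)^2 + x·y'/(x + y) + y/(x + y)
  d/dx[-11] = 0

Collecting, the y'-free part is the partial derivative in x and the y' coefficient is the partial derivative in y:
  ∂F/∂x = -xy/(x + y)^2 + y/(x + y)
  ∂F/∂y = -xy/(x + y)^2 + x/(x + y)

so d/dx[F(x, y(x))] = ∂F/∂x + (∂F/∂y)·y' = 0. Rearranging,
  dy/dx = -(∂F/∂x)/(∂F/∂y) = -(-xy/(x + y)^2 + y/(x + y))/(-xy/(x + y)^2 + x/(x + y))
        = -(y^2/(x + y)^2)/(x^2/(x + y)^2) = -y^2/x^2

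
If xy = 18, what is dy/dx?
Differentiate both sides with respect to x, treating y as y(x). By the chain rule, any term containing y contributes a factor of y' = dy/dx when we differentiate it.

Move every term to one side and write the relation as F(x, y) = 0. Term by term,
  d/dx[xy] = x·y' + y
  d/dx[-18] = 0

The pieces without y' make up ∂F/∂x and the coefficient of y' is ∂F/∂y:
  ∂F/∂x = y,
  ∂F/∂y = x.

Since d/dx[F] = ∂F/∂x + (∂F/∂y)·y' = 0, solve for y':
  (∂F/∂y)·y' = -∂F/∂x
  dy/dx = -(∂F/∂x)/(∂F/∂y) = -(y)/(x) = -y/x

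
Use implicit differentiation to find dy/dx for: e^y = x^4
Differentiate both sides with respect to x, treating y as y(x). By the chain rule, any term containing y contributes a factor of y' = dy/dx when we differentiate it.

Move every term to one side and write the relation as F(x, y) = 0. Term by term,
  d/dx[-x^4] = -4x^3
  d/dx[e^(y)] = y'·e^(y)

The pieces without y' make up ∂F/∂x and the coefficient of y' is ∂F/∂y:
  ∂F/∂x = -4x^3,
  ∂F/∂y = e^(y).

Since d/dx[F] = ∂F/∂x + (∂F/∂y)·y' = 0, solve for y':
  (∂F/∂y)·y' = -∂F/∂x
  dy/dx = -(∂F/∂x)/(∂F/∂y) = -(-4x^3)/(e^(y)) = 4x^3e^(-y)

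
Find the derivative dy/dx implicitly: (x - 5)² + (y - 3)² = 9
Differentiate the relation implicitly: treat y = y(x) and apply the chain rule, so every y-derivative picks up a y' = dy/dx factor.

With everything moved to the left-hand side, differentiate term by term:
  d/dx[(x - 5)^2] = 2x - 10
  d/dx[(y - 3)^2] = 2·y'(y - 3)
  d/dx[-9] = 0

Separating the contributions that come from x directly and those that come through y:
  without y':      2x - 10
  multiplying y':  2y - 6

so (2x - 10) + (2y - 6)·y' = 0, and therefore
  dy/dx = -(2x - 10)/(2y - 6) = (5 - x)/(y - 3)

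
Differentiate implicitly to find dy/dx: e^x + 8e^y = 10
Apply d/dx to both sides, remembering that y depends on x. Each occurrence of y therefore brings in a y' = dy/dx via the chain rule.

With F(x, y) equal to the left-hand side minus the right, differentiate F term by term:
  d/dx[e^(x)] = e^(x)
  d/dx[8e^(y)] = 8·y'·e^(y)
  d/dx[-10] = 0
Adding these up, d/dx[F] = 0 becomes
  (e^(x)) + (8e^(y))·y' = 0,
so isolating y',
  dy/dx = -(e^(x))/(8e^(y)) = -e^(x - y)/8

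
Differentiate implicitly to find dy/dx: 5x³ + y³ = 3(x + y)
Apply d/dx to both sides, remembering that y depends on x. Each occurrence of y therefore brings in a y' = dy/dx via the chain rule.

With F(x, y) equal to the left-hand side minus the right, differentiate F term by term:
  d/dx[5x^3] = 15x^2
  d/dx[-3x] = -3
  d/dx[y^3] = 3y^2·y'
  d/dx[-3y] = -3·y'
Adding these up, d/dx[F] = 0 becomes
  (15x^2 - 3) + (3y^2 - 3)·y' = 0,
so isolating y',
  dy/dx = -(15x^2 - 3)/(3y^2 - 3) = (1 - 5x^2)/(y^2 - 1)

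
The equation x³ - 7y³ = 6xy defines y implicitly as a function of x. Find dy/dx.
Take d/dx of both sides. Since y is implicitly a function of x, the chain rule attaches a y' = dy/dx factor whenever we differentiate through y.

Set F(x, y) = (left side) − (right side), so the curve is F = 0. Differentiating each term of F:
  d/dx[x^3] = 3x^2
  d/dx[-6xy] = -6x·y' - 6y
  d/dx[-7y^3] = -21y^2·y'

Collecting, the y'-free part is the partial derivative in x and the y' coefficient is the partial derivative in y:
  ∂F/∂x = 3x^2 - 6y
  ∂F/∂y = -6x - 21y^2

so d/dx[F(x, y(x))] = ∂F/∂x + (∂F/∂y)·y' = 0. Rearranging,
  dy/dx = -(∂F/∂x)/(∂F/∂y) = -(3x^2 - 6y)/(-6x - 21y^2) = (x^2 - 2y)/(2x + 7y^2)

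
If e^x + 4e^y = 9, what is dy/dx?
Take d/dx of both sides. Since y is implicitly a function of x, the chain rule attaches a y' = dy/dx factor whenever we differentiate through y.

Set F(x, y) = (left side) − (right side), so the curve is F = 0. Differentiating each term of F:
  d/dx[e^(x)] = e^(x)
  d/dx[4e^(y)] = 4·y'·e^(y)
  d/dx[-9] = 0

Collecting, the y'-free part is the partial derivative in x and the y' coefficient is the partial derivative in y:
  ∂F/∂x = e^(x)
  ∂F/∂y = 4e^(y)

so d/dx[F(x, y(x))] = ∂F/∂x + (∂F/∂y)·y' = 0. Rearranging,
  dy/dx = -(∂F/∂x)/(∂F/∂y) = -(e^(x))/(4e^(y)) = -e^(x - y)/4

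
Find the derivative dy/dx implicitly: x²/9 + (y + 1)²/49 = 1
Differentiate both sides with respect to x, treating y as y(x). By the chain rule, any term containing y contributes a factor of y' = dy/dx when we differentiate it.

Move every term to one side and write the relation as F(x, y) = 0. Term by term,
  d/dx[x^2/9] = 2x/9
  d/dx[(y + 1)^2/49] = 2·y'(y + 1)/49
  d/dx[-1] = 0

The pieces without y' make up ∂F/∂x and the coefficient of y' is ∂F/∂y:
  ∂F/∂x = 2x/9,
  ∂F/∂y = 2y/49 + 2/49.

Since d/dx[F] = ∂F/∂x + (∂F/∂y)·y' = 0, solve for y':
  (∂F/∂y)·y' = -∂F/∂x
  dy/dx = -(∂F/∂x)/(∂F/∂y) = -(2x/9)/(2y/49 + 2/49)
        = -(2x/9)/(2(y + 1)/49) = -49x/(9y + 9)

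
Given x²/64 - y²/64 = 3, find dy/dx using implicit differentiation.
Differentiate the relation implicitly: treat y = y(x) and apply the chain rule, so every y-derivative picks up a y' = dy/dx factor.

With everything moved to the left-hand side, differentiate term by term:
  d/dx[x^2/64] = x/32
  d/dx[-y^2/64] = -y·y'/32
  d/dx[-3] = 0

Separating the contributions that come from x directly and those that come through y:
  without y':      x/32
  multiplying y':  -y/32

so (x/32) + (-y/32)·y' = 0, and therefore
  dy/dx = -(x/32)/(-y/32) = x/y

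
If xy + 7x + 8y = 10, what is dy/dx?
Differentiate both sides with respect to x, treating y as y(x). By the chain rule, any term containing y contributes a factor of y' = dy/dx when we differentiate it.

Move every term to one side and write the relation as F(x, y) = 0. Term by term,
  d/dx[xy] = x·y' + y
  d/dx[7x] = 7
  d/dx[8y] = 8·y'
  d/dx[-10] = 0

The pieces without y' make up ∂F/∂x and the coefficient of y' is ∂F/∂y:
  ∂F/∂x = y + 7,
  ∂F/∂y = x + 8.

Since d/dx[F] = ∂F/∂x + (∂F/∂y)·y' = 0, solve for y':
  (∂F/∂y)·y' = -∂F/∂x
  dy/dx = -(∂F/∂x)/(∂F/∂y) = -(y + 7)/(x + 8) = (-y - 7)/(x + 8)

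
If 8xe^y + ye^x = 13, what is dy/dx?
Differentiate both sides with respect to x, treating y as y(x). By the chain rule, any term containing y contributes a factor of y' = dy/dx when we differentiate it.

Move every term to one side and write the relation as F(x, y) = 0. Term by term,
  d/dx[8x·e^(y)] = 8x·y'·e^(y) + 8e^(y)
  d/dx[y·e^(x)] = y·e^(x) + y'·e^(x)
  d/dx[-13] = 0

The pieces without y' make up ∂F/∂x and the coefficient of y' is ∂F/∂y:
  ∂F/∂x = y·e^(x) + 8e^(y),
  ∂F/∂y = 8x·e^(y) + e^(x).

Since d/dx[F] = ∂F/∂x + (∂F/∂y)·y' = 0, solve for y':
  (∂F/∂y)·y' = -∂F/∂x
  dy/dx = -(∂F/∂x)/(∂F/∂y) = -(y·e^(x) + 8e^(y))/(8x·e^(y) + e^(x)) = (-y·e^(x) - 8e^(y))/(8x·e^(y) + e^(x))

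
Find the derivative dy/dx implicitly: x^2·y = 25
Apply d/dx to both sides, remembering that y depends on x. Each occurrence of y therefore brings in a y' = dy/dx via the chain rule.

With F(x, y) equal to the left-hand side minus the right, differentiate F term by term:
  d/dx[x^2y] = x^2·y' + 2xy
  d/dx[-25] = 0
Adding these up, d/dx[F] = 0 becomes
  (2xy) + (x^2)·y' = 0,
so isolating y',
  dy/dx = -(2xy)/(x^2) = -2y/x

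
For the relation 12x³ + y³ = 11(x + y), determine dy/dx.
Differentiate the relation implicitly: treat y = y(x) and apply the chain rule, so every y-derivative picks up a y' = dy/dx factor.

With everything moved to the left-hand side, differentiate term by term:
  d/dx[12x^3] = 36x^2
  d/dx[-11x] = -11
  d/dx[y^3] = 3y^2·y'
  d/dx[-11y] = -11·y'

Separating the contributions that come from x directly and those that come through y:
  without y':      36x^2 - 11
  multiplying y':  3y^2 - 11

so (36x^2 - 11) + (3y^2 - 11)·y' = 0, and therefore
  dy/dx = -(36x^2 - 11)/(3y^2 - 11) = (11 - 36x^2)/(3y^2 - 11)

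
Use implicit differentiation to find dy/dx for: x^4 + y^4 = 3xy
Apply d/dx to both sides, remembering that y depends on x. Each occurrence of y therefore brings in a y' = dy/dx via the chain rule.

With F(x, y) equal to the left-hand side minus the right, differentiate F term by term:
  d/dx[x^4] = 4x^3
  d/dx[-3xy] = -3x·y' - 3y
  d/dx[y^4] = 4y^3·y'
Adding these up, d/dx[F] = 0 becomes
  (4x^3 - 3y) + (-3x + 4y^3)·y' = 0,
so isolating y',
  dy/dx = -(4x^3 - 3y)/(-3x + 4y^3) = (4x^3 - 3y)/(3x - 4y^3)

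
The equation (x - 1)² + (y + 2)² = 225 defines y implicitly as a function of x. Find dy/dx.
Differentiate the relation implicitly: treat y = y(x) and apply the chain rule, so every y-derivative picks up a y' = dy/dx factor.

With everything moved to the left-hand side, differentiate term by term:
  d/dx[(x - 1)^2] = 2x - 2
  d/dx[(y + 2)^2] = 2·y'(y + 2)
  d/dx[-225] = 0

Separating the contributions that come from x directly and those that come through y:
  without y':      2x - 2
  multiplying y':  2y + 4

so (2x - 2) + (2y + 4)·y' = 0, and therefore
  dy/dx = -(2x - 2)/(2y + 4) = (1 - x)/(y + 2)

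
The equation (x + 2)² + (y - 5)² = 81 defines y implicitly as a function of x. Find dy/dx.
Differentiate both sides with respect to x, treating y as y(x). By the chain rule, any term containing y contributes a factor of y' = dy/dx when we differentiate it.

Move every term to one side and write the relation as F(x, y) = 0. Term by term,
  d/dx[(x + 2)^2] = 2x + 4
  d/dx[(y - 5)^2] = 2·y'(y - 5)
  d/dx[-81] = 0

The pieces without y' make up ∂F/∂x and the coefficient of y' is ∂F/∂y:
  ∂F/∂x = 2x + 4,
  ∂F/∂y = 2y - 10.

Since d/dx[F] = ∂F/∂x + (∂F/∂y)·y' = 0, solve for y':
  (∂F/∂y)·y' = -∂F/∂x
  dy/dx = -(∂F/∂x)/(∂F/∂y) = -(2x + 4)/(2y - 10) = (-x - 2)/(y - 5)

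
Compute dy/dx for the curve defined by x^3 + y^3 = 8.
Take d/dx of both sides. Since y is implicitly a function of x, the chain rule attaches a y' = dy/dx factor whenever we differentiate through y.

Set F(x, y) = (left side) − (right side), so the curve is F = 0. Differentiating each term of F:
  d/dx[x^3] = 3x^2
  d/dx[y^3] = 3y^2·y'
  d/dx[-8] = 0

Collecting, the y'-free part is the partial derivative in x and the y' coefficient is the partial derivative in y:
  ∂F/∂x = 3x^2
  ∂F/∂y = 3y^2

so d/dx[F(x, y(x))] = ∂F/∂x + (∂F/∂y)·y' = 0. Rearranging,
  dy/dx = -(∂F/∂x)/(∂F/∂y) = -(3x^2)/(3y^2) = -x^2/y^2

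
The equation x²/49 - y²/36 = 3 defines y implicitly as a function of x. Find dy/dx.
Apply d/dx to both sides, remembering that y depends on x. Each occurrence of y therefore brings in a y' = dy/dx via the chain rule.

With F(x, y) equal to the left-hand side minus the right, differentiate F term by term:
  d/dx[x^2/49] = 2x/49
  d/dx[-y^2/36] = -y·y'/18
  d/dx[-3] = 0
Adding these up, d/dx[F] = 0 becomes
  (2x/49) + (-y/18)·y' = 0,
so isolating y',
  dy/dx = -(2x/49)/(-y/18) = 36x/(49y)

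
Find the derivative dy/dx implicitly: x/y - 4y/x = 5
Differentiate both sides with respect to x, treating y as y(x). By the chain rule, any term containing y contributes a factor of y' = dy/dx when we differentiate it.

Move every term to one side and write the relation as F(x, y) = 0. Term by term,
  d/dx[x/y] = -x·y'/y^2 + 1/y
  d/dx[-4y/x] = -4·y'/x + 4y/x^2
  d/dx[-5] = 0

The pieces without y' make up ∂F/∂x and the coefficient of y' is ∂F/∂y:
  ∂F/∂x = 1/y + 4y/x^2,
  ∂F/∂y = -x/y^2 - 4/x.

Since d/dx[F] = ∂F/∂x + (∂F/∂y)·y' = 0, solve for y':
  (∂F/∂y)·y' = -∂F/∂x
  dy/dx = -(∂F/∂x)/(∂F/∂y) = -(1/y + 4y/x^2)/(-x/y^2 - 4/x)
        = -((x^2 + 4y^2)/(x^2y))/(-(x^2 + 4y^2)/(xy^2)) = y/x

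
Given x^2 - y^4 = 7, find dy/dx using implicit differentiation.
Differentiate both sides with respect to x, treating y as y(x). By the chain rule, any term containing y contributes a factor of y' = dy/dx when we differentiate it.

Move every term to one side and write the relation as F(x, y) = 0. Term by term,
  d/dx[x^2] = 2x
  d/dx[-y^4] = -4y^3·y'
  d/dx[-7] = 0

The pieces without y' make up ∂F/∂x and the coefficient of y' is ∂F/∂y:
  ∂F/∂x = 2x,
  ∂F/∂y = -4y^3.

Since d/dx[F] = ∂F/∂x + (∂F/∂y)·y' = 0, solve for y':
  (∂F/∂y)·y' = -∂F/∂x
  dy/dx = -(∂F/∂x)/(∂F/∂y) = -(2x)/(-4y^3) = x/(2y^3)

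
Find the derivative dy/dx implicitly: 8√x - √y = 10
Apply d/dx to both sides, remembering that y depends on x. Each occurrence of y therefore brings in a y' = dy/dx via the chain rule.

With F(x, y) equal to the left-hand side minus the right, differentiate F term by term:
  d/dx[8√(x)] = 4/√(x)
  d/dx[-√(y)] = -y'/(2√(y))
  d/dx[-10] = 0
Adding these up, d/dx[F] = 0 becomes
  (4/√(x)) + (-1/(2√(y)))·y' = 0,
so isolating y',
  dy/dx = -(4/√(x))/(-1/(2√(y))) = 8√(y)/√(x)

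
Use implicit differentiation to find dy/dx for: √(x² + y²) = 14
Take d/dx of both sides. Since y is implicitly a function of x, the chain rule attaches a y' = dy/dx factor whenever we differentiate through y.

Set F(x, y) = (left side) − (right side), so the curve is F = 0. Differentiating each term of F:
  d/dx[√(x^2 + y^2)] = (x + y·y')/√(x^2 + y^2)
  d/dx[-14] = 0

Collecting, the y'-free part is the partial derivative in x and the y' coefficient is the partial derivative in y:
  ∂F/∂x = x/√(x^2 + y^2)
  ∂F/∂y = y/√(x^2 + y^2)

so d/dx[F(x, y(x))] = ∂F/∂x + (∂F/∂y)·y' = 0. Rearranging,
  dy/dx = -(∂F/∂x)/(∂F/∂y) = -(x/√(x^2 + y^2))/(y/√(x^2 + y^2)) = -x/y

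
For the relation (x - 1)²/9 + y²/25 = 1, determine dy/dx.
Differentiate both sides with respect to x, treating y as y(x). By the chain rule, any term containing y contributes a factor of y' = dy/dx when we differentiate it.

Move every term to one side and write the relation as F(x, y) = 0. Term by term,
  d/dx[y^2/25] = 2y·y'/25
  d/dx[(x - 1)^2/9] = 2x/9 - 2/9
  d/dx[-1] = 0

The pieces without y' make up ∂F/∂x and the coefficient of y' is ∂F/∂y:
  ∂F/∂x = 2x/9 - 2/9,
  ∂F/∂y = 2y/25.

Since d/dx[F] = ∂F/∂x + (∂F/∂y)·y' = 0, solve for y':
  (∂F/∂y)·y' = -∂F/∂x
  dy/dx = -(∂F/∂x)/(∂F/∂y) = -(2x/9 - 2/9)/(2y/25)
        = -(2(x - 1)/9)/(2y/25) = 25(1 - x)/(9y)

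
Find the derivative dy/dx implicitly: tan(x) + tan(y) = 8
Differentiate both sides with respect to x, treating y as y(x). By the chain rule, any term containing y contributes a factor of y' = dy/dx when we differentiate it.

Move every term to one side and write the relation as F(x, y) = 0. Term by term,
  d/dx[tan(x)] = tan(x)^2 + 1
  d/dx[tan(y)] = y'(tan(y)^2 + 1)
  d/dx[-8] = 0

The pieces without y' make up ∂F/∂x and the coefficient of y' is ∂F/∂y:
  ∂F/∂x = tan(x)^2 + 1,
  ∂F/∂y = tan(y)^2 + 1.

Since d/dx[F] = ∂F/∂x + (∂F/∂y)·y' = 0, solve for y':
  (∂F/∂y)·y' = -∂F/∂x
  dy/dx = -(∂F/∂x)/(∂F/∂y) = -(tan(x)^2 + 1)/(tan(y)^2 + 1) = -cos(y)^2/cos(x)^2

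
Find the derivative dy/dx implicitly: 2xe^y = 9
Apply d/dx to both sides, remembering that y depends on x. Each occurrence of y therefore brings in a y' = dy/dx via the chain rule.

With F(x, y) equal to the left-hand side minus the right, differentiate F term by term:
  d/dx[2x·e^(y)] = 2x·y'·e^(y) + 2e^(y)
  d/dx[-9] = 0
Adding these up, d/dx[F] = 0 becomes
  (2e^(y)) + (2x·e^(y))·y' = 0,
so isolating y',
  dy/dx = -(2e^(y))/(2x·e^(y)) = -1/x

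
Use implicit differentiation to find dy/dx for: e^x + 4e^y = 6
Differentiate the relation implicitly: treat y = y(x) and apply the chain rule, so every y-derivative picks up a y' = dy/dx factor.

With everything moved to the left-hand side, differentiate term by term:
  d/dx[e^(x)] = e^(x)
  d/dx[4e^(y)] = 4·y'·e^(y)
  d/dx[-6] = 0

Separating the contributions that come from x directly and those that come through y:
  without y':      e^(x)
  multiplying y':  4e^(y)

so (e^(x)) + (4e^(y))·y' = 0, and therefore
  dy/dx = -(e^(x))/(4e^(y)) = -e^(x - y)/4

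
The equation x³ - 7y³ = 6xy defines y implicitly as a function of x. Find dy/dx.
Apply d/dx to both sides, remembering that y depends on x. Each occurrence of y therefore brings in a y' = dy/dx via the chain rule.

With F(x, y) equal to the left-hand side minus the right, differentiate F term by term:
  d/dx[x^3] = 3x^2
  d/dx[-6xy] = -6x·y' - 6y
  d/dx[-7y^3] = -21y^2·y'
Adding these up, d/dx[F] = 0 becomes
  (3x^2 - 6y) + (-6x - 21y^2)·y' = 0,
so isolating y',
  dy/dx = -(3x^2 - 6y)/(-6x - 21y^2) = (x^2 - 2y)/(2x + 7y^2)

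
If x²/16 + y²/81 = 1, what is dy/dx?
Differentiate the relation implicitly: treat y = y(x) and apply the chain rule, so every y-derivative picks up a y' = dy/dx factor.

With everything moved to the left-hand side, differentiate term by term:
  d/dx[x^2/16] = x/8
  d/dx[y^2/81] = 2y·y'/81
  d/dx[-1] = 0

Separating the contributions that come from x directly and those that come through y:
  without y':      x/8
  multiplying y':  2y/81

so (x/8) + (2y/81)·y' = 0, and therefore
  dy/dx = -(x/8)/(2y/81) = -81x/(16y)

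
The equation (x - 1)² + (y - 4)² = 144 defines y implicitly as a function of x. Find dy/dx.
Differentiate the relation implicitly: treat y = y(x) and apply the chain rule, so every y-derivative picks up a y' = dy/dx factor.

With everything moved to the left-hand side, differentiate term by term:
  d/dx[(x - 1)^2] = 2x - 2
  d/dx[(y - 4)^2] = 2·y'(y - 4)
  d/dx[-144] = 0

Separating the contributions that come from x directly and those that come through y:
  without y':      2x - 2
  multiplying y':  2y - 8

so (2x - 2) + (2y - 8)·y' = 0, and therefore
  dy/dx = -(2x - 2)/(2y - 8) = (1 - x)/(y - 4)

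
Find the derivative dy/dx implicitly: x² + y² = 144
Differentiate the relation implicitly: treat y = y(x) and apply the chain rule, so every y-derivative picks up a y' = dy/dx factor.

With everything moved to the left-hand side, differentiate term by term:
  d/dx[x^2] = 2x
  d/dx[y^2] = 2y·y'
  d/dx[-144] = 0

Separating the contributions that come from x directly and those that come through y:
  without y':      2x
  multiplying y':  2y

so (2x) + (2y)·y' = 0, and therefore
  dy/dx = -(2x)/(2y) = -x/y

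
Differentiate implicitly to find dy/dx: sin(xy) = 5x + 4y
Differentiate the relation implicitly: treat y = y(x) and apply the chain rule, so every y-derivative picks up a y' = dy/dx factor.

With everything moved to the left-hand side, differentiate term by term:
  d/dx[-5x] = -5
  d/dx[-4y] = -4·y'
  d/dx[sin(xy)] = (x·y' + y)·cos(xy)

Separating the contributions that come from x directly and those that come through y:
  without y':      y·cos(xy) - 5
  multiplying y':  x·cos(xy) - 4

so (y·cos(xy) - 5) + (x·cos(xy) - 4)·y' = 0, and therefore
  dy/dx = -(y·cos(xy) - 5)/(x·cos(xy) - 4) = (-y·cos(xy) + 5)/(x·cos(xy) - 4)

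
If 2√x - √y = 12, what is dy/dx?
Differentiate both sides with respect to x, treating y as y(x). By the chain rule, any term containing y contributes a factor of y' = dy/dx when we differentiate it.

Move every term to one side and write the relation as F(x, y) = 0. Term by term,
  d/dx[2√(x)] = 1/√(x)
  d/dx[-√(y)] = -y'/(2√(y))
  d/dx[-12] = 0

The pieces without y' make up ∂F/∂x and the coefficient of y' is ∂F/∂y:
  ∂F/∂x = 1/√(x),
  ∂F/∂y = -1/(2√(y)).

Since d/dx[F] = ∂F/∂x + (∂F/∂y)·y' = 0, solve for y':
  (∂F/∂y)·y' = -∂F/∂x
  dy/dx = -(∂F/∂x)/(∂F/∂y) = -(1/√(x))/(-1/(2√(y))) = 2√(y)/√(x)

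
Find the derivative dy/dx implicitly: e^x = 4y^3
Take d/dx of both sides. Since y is implicitly a function of x, the chain rule attaches a y' = dy/dx factor whenever we differentiate through y.

Set F(x, y) = (left side) − (right side), so the curve is F = 0. Differentiating each term of F:
  d/dx[-4y^3] = -12y^2·y'
  d/dx[e^(x)] = e^(x)

Collecting, the y'-free part is the partial derivative in x and the y' coefficient is the partial derivative in y:
  ∂F/∂x = e^(x)
  ∂F/∂y = -12y^2

so d/dx[F(x, y(x))] = ∂F/∂x + (∂F/∂y)·y' = 0. Rearranging,
  dy/dx = -(∂F/∂x)/(∂F/∂y) = -(e^(x))/(-12y^2) = e^(x)/(12y^2)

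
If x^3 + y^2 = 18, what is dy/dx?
Take d/dx of both sides. Since y is implicitly a function of x, the chain rule attaches a y' = dy/dx factor whenever we differentiate through y.

Set F(x, y) = (left side) − (right side), so the curve is F = 0. Differentiating each term of F:
  d/dx[x^3] = 3x^2
  d/dx[y^2] = 2y·y'
  d/dx[-18] = 0

Collecting, the y'-free part is the partial derivative in x and the y' coefficient is the partial derivative in y:
  ∂F/∂x = 3x^2
  ∂F/∂y = 2y

so d/dx[F(x, y(x))] = ∂F/∂x + (∂F/∂y)·y' = 0. Rearranging,
  dy/dx = -(∂F/∂x)/(∂F/∂y) = -(3x^2)/(2y) = -3x^2/(2y)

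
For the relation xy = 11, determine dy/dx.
Differentiate both sides with respect to x, treating y as y(x). By the chain rule, any term containing y contributes a factor of y' = dy/dx when we differentiate it.

Move every term to one side and write the relation as F(x, y) = 0. Term by term,
  d/dx[xy] = x·y' + y
  d/dx[-11] = 0

The pieces without y' make up ∂F/∂x and the coefficient of y' is ∂F/∂y:
  ∂F/∂x = y,
  ∂F/∂y = x.

Since d/dx[F] = ∂F/∂x + (∂F/∂y)·y' = 0, solve for y':
  (∂F/∂y)·y' = -∂F/∂x
  dy/dx = -(∂F/∂x)/(∂F/∂y) = -(y)/(x) = -y/x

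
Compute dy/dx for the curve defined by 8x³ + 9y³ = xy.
Differentiate both sides with respect to x, treating y as y(x). By the chain rule, any term containing y contributes a factor of y' = dy/dx when we differentiate it.

Move every term to one side and write the relation as F(x, y) = 0. Term by term,
  d/dx[8x^3] = 24x^2
  d/dx[-xy] = -x·y' - y
  d/dx[9y^3] = 27y^2·y'

The pieces without y' make up ∂F/∂x and the coefficient of y' is ∂F/∂y:
  ∂F/∂x = 24x^2 - y,
  ∂F/∂y = -x + 27y^2.

Since d/dx[F] = ∂F/∂x + (∂F/∂y)·y' = 0, solve for y':
  (∂F/∂y)·y' = -∂F/∂x
  dy/dx = -(∂F/∂x)/(∂F/∂y) = -(24x^2 - y)/(-x + 27y^2) = (24x^2 - y)/(x - 27y^2)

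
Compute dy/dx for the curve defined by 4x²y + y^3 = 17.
Differentiate both sides with respect to x, treating y as y(x). By the chain rule, any term containing y contributes a factor of y' = dy/dx when we differentiate it.

Move every term to one side and write the relation as F(x, y) = 0. Term by term,
  d/dx[4x^2y] = 4x^2·y' + 8xy
  d/dx[y^3] = 3y^2·y'
  d/dx[-17] = 0

The pieces without y' make up ∂F/∂x and the coefficient of y' is ∂F/∂y:
  ∂F/∂x = 8xy,
  ∂F/∂y = 4x^2 + 3y^2.

Since d/dx[F] = ∂F/∂x + (∂F/∂y)·y' = 0, solve for y':
  (∂F/∂y)·y' = -∂F/∂x
  dy/dx = -(∂F/∂x)/(∂F/∂y) = -(8xy)/(4x^2 + 3y^2) = -8xy/(4x^2 + 3y^2)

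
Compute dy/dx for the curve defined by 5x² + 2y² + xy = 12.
Differentiate the relation implicitly: treat y = y(x) and apply the chain rule, so every y-derivative picks up a y' = dy/dx factor.

With everything moved to the left-hand side, differentiate term by term:
  d/dx[5x^2] = 10x
  d/dx[xy] = x·y' + y
  d/dx[2y^2] = 4y·y'
  d/dx[-12] = 0

Separating the contributions that come from x directly and those that come through y:
  without y':      10x + y
  multiplying y':  x + 4y

so (10x + y) + (x + 4y)·y' = 0, and therefore
  dy/dx = -(10x + y)/(x + 4y) = (-10x - y)/(x + 4y)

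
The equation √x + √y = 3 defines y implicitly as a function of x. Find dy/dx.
Differentiate the relation implicitly: treat y = y(x) and apply the chain rule, so every y-derivative picks up a y' = dy/dx factor.

With everything moved to the left-hand side, differentiate term by term:
  d/dx[√(x)] = 1/(2√(x))
  d/dx[√(y)] = y'/(2√(y))
  d/dx[-3] = 0

Separating the contributions that come from x directly and those that come through y:
  without y':      1/(2√(x))
  multiplying y':  1/(2√(y))

so (1/(2√(x))) + (1/(2√(y)))·y' = 0, and therefore
  dy/dx = -(1/(2√(x)))/(1/(2√(y))) = -√(y)/√(x)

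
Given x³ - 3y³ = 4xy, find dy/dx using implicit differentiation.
Differentiate both sides with respect to x, treating y as y(x). By the chain rule, any term containing y contributes a factor of y' = dy/dx when we differentiate it.

Move every term to one side and write the relation as F(x, y) = 0. Term by term,
  d/dx[x^3] = 3x^2
  d/dx[-4xy] = -4x·y' - 4y
  d/dx[-3y^3] = -9y^2·y'

The pieces without y' make up ∂F/∂x and the coefficient of y' is ∂F/∂y:
  ∂F/∂x = 3x^2 - 4y,
  ∂F/∂y = -4x - 9y^2.

Since d/dx[F] = ∂F/∂x + (∂F/∂y)·y' = 0, solve for y':
  (∂F/∂y)·y' = -∂F/∂x
  dy/dx = -(∂F/∂x)/(∂F/∂y) = -(3x^2 - 4y)/(-4x - 9y^2) = (3x^2 - 4y)/(4x + 9y^2)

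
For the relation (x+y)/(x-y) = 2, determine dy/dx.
Take d/dx of both sides. Since y is implicitly a function of x, the chain rule attaches a y' = dy/dx factor whenever we differentiate through y.

Set F(x, y) = (left side) − (right side), so the curve is F = 0. Differentiating each term of F:
  d/dx[(x + y)/(x - y)] = (y' + 1)/(x - y) + (x + y)(y' - 1)/(x - y)^2
  d/dx[-2] = 0

Collecting, the y'-free part is the partial derivative in x and the y' coefficient is the partial derivative in y:
  ∂F/∂x = 1/(x - y) - (x + y)/(x - y)^2
  ∂F/∂y = 1/(x - y) + (x + y)/(x - y)^2

so d/dx[F(x, y(x))] = ∂F/∂x + (∂F/∂y)·y' = 0. Rearranging,
  dy/dx = -(∂F/∂x)/(∂F/∂y) = -(1/(x - y) - (x + y)/(x - y)^2)/(1/(x - y) + (x + y)/(x - y)^2)
        = -(-2y/(x - y)^2)/(2x/(x - y)^2) = y/x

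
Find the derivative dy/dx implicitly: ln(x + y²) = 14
Take d/dx of both sides. Since y is implicitly a function of x, the chain rule attaches a y' = dy/dx factor whenever we differentiate through y.

Set F(x, y) = (left side) − (right side), so the curve is F = 0. Differentiating each term of F:
  d/dx[ln(x + y^2)] = (2y·y' + 1)/(x + y^2)
  d/dx[-14] = 0

Collecting, the y'-free part is the partial derivative in x and the y' coefficient is the partial derivative in y:
  ∂F/∂x = 1/(x + y^2)
  ∂F/∂y = 2y/(x + y^2)

so d/dx[F(x, y(x))] = ∂F/∂x + (∂F/∂y)·y' = 0. Rearranging,
  dy/dx = -(∂F/∂x)/(∂F/∂y) = -(1/(x + y^2))/(2y/(x + y^2)) = -1/(2y)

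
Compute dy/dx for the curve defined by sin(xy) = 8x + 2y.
Differentiate the relation implicitly: treat y = y(x) and apply the chain rule, so every y-derivative picks up a y' = dy/dx factor.

With everything moved to the left-hand side, differentiate term by term:
  d/dx[-8x] = -8
  d/dx[-2y] = -2·y'
  d/dx[sin(xy)] = (x·y' + y)·cos(xy)

Separating the contributions that come from x directly and those that come through y:
  without y':      y·cos(xy) - 8
  multiplying y':  x·cos(xy) - 2

so (y·cos(xy) - 8) + (x·cos(xy) - 2)·y' = 0, and therefore
  dy/dx = -(y·cos(xy) - 8)/(x·cos(xy) - 2) = (-y·cos(xy) + 8)/(x·cos(xy) - 2)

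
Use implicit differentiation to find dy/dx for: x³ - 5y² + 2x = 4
Differentiate both sides with respect to x, treating y as y(x). By the chain rule, any term containing y contributes a factor of y' = dy/dx when we differentiate it.

Move every term to one side and write the relation as F(x, y) = 0. Term by term,
  d/dx[x^3] = 3x^2
  d/dx[2x] = 2
  d/dx[-5y^2] = -10y·y'
  d/dx[-4] = 0

The pieces without y' make up ∂F/∂x and the coefficient of y' is ∂F/∂y:
  ∂F/∂x = 3x^2 + 2,
  ∂F/∂y = -10y.

Since d/dx[F] = ∂F/∂x + (∂F/∂y)·y' = 0, solve for y':
  (∂F/∂y)·y' = -∂F/∂x
  dy/dx = -(∂F/∂x)/(∂F/∂y) = -(3x^2 + 2)/(-10y) = (3x^2 + 2)/(10y)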